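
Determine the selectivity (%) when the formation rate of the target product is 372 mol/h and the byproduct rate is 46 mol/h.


Selectivity = desired / (desired + undesired) * 100
Total products = 372 + 46 = 418 mol/h
S = 372 / 418 * 100
= 0.8900 * 100
= 89.00 %

89.00 %


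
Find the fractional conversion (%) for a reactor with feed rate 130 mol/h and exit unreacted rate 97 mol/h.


X = (F_in - F_out) / F_in * 100
Moles reacted = 130 - 97 = 33
X = 33 / 130 * 100
= 0.2538 * 100
= 25.38 %

25.38 %


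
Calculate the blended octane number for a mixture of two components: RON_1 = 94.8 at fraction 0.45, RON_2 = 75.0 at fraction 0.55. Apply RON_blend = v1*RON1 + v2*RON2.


Linear blending: RON_blend = sum(vi * RONi)
Contribution 1: 0.45 * 94.8 = 42.66
Contribution 2: 0.55 * 75.0 = 41.25
RON_blend = 42.66 + 41.25 = 83.91

83.91


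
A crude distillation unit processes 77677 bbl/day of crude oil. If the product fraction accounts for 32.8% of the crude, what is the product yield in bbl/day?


Crude throughput = 77677 bbl/day
Fraction yield = 32.8%
yield = throughput * fraction / 100
yield = 77677 * 32.8 / 100 = 25478.056

25478.056 bbl/day


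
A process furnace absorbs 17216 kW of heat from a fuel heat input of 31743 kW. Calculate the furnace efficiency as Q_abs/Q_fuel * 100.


Furnace efficiency = Q_absorbed / Q_fuel * 100
= 17216 / 31743 * 100 = 54.24

54.24 %


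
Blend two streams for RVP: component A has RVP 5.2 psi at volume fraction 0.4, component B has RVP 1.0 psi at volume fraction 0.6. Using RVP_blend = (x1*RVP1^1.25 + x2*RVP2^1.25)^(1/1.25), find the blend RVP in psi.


Chevron index: RVP_blend = (sum xi*RVPi^1.25)^(1/1.25)
RVP^1.25 terms: 0.4 * 5.2^1.25 + 0.6 * 1.0^1.25 = 3.74097
RVP_blend = 3.74097^(1/1.25) = 2.873

2.873 psi


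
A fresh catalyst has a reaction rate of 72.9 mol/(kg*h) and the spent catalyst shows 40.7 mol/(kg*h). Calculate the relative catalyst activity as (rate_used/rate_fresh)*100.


Activity (%) = (rate_used / rate_fresh) * 100
rate_used = 40.7, rate_fresh = 72.9
= (40.7 / 72.9) * 100
= 0.5583 * 100 = 55.83

55.83 %


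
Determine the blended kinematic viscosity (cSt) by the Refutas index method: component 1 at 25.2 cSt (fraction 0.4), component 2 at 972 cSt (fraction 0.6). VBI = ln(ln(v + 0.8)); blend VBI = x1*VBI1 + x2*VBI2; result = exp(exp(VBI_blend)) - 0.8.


Refutas method: VBN_i = 14.534*ln(ln(visc_i + 0.8)) + 10.975, blended linearly by mass fraction; since VBN is linear in VBI_i = ln(ln(visc_i + 0.8)) and the fractions sum to 1, blend VBI directly: visc = exp(exp(VBI_blend)) - 0.8
VBI_1 = ln(ln(25.2 + 0.8)) = 1.18114
VBI_2 = ln(ln(972 + 0.8)) = 1.92864
VBI_blend = 0.4 * 1.18114 + 0.6 * 1.92864 = 1.62964
visc_blend = exp(exp(1.62964)) - 0.8 = 163.6

163.6 cSt


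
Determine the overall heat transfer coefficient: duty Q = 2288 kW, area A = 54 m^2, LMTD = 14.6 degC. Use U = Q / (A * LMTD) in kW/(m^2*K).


From Q = U*A*LMTD, U = Q / (A * LMTD)
U = 2288 / (54 * 14.6) = 2288 / 788.4 = 2.902

2.902 kW/(m^2*K)


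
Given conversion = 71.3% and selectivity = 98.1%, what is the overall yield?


Overall yield = conversion (%) * selectivity (%) / 100
Conversion = 71.3%, Selectivity = 98.1%
Y = 71.3 * 98.1 / 100
= 69.9453 %

69.9453 %


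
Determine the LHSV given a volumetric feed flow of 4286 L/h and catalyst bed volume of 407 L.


LHSV = volumetric feed rate / catalyst volume
= 4286 L/h / 407 L
= 10.53 h^-1

10.53 h^-1


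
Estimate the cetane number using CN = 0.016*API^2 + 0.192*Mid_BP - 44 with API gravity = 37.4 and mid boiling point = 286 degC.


CN = 0.016 * 37.4^2 + 0.192 * 286 - 44
CN = 22.38016 + 54.912 - 44 = 33.29216

33.29216


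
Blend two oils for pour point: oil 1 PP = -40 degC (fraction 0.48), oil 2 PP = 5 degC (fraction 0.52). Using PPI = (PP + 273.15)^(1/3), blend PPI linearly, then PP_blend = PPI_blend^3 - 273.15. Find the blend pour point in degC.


PPI_1 = (-40 + 273.15)^(1/3) = 6.15477
PPI_2 = (5 + 273.15)^(1/3) = 6.527693
PPI_blend = 0.48 * 6.15477 + 0.52 * 6.527693 = 6.34869
PP_blend = 6.34869^3 - 273.15 = 255.8894 - 273.15 = -17.26

-17.26 degC


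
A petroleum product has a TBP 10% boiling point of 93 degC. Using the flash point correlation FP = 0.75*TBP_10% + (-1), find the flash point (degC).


FP = 0.75 * 93 + (-1) = 68.75

68.75 degC


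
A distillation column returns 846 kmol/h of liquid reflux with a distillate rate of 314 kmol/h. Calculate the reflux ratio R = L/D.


Reflux ratio definition: R = L / D (liquid returned / distillate withdrawn)
L = 846 kmol/h, D = 314 kmol/h
R = 846 / 314 = 2.694

2.694


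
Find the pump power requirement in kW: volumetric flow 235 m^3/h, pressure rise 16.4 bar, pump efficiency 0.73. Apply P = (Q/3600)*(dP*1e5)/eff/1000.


Q = 235 / 3600 = 0.0652778 m^3/s
P = 0.0652778 * (16.4 * 1e5) / 0.73 / 1000 = 146.7

146.7 kW


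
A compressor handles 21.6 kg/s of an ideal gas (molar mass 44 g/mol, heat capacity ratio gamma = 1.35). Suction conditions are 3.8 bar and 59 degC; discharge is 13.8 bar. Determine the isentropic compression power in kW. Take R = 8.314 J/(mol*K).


Isentropic work: W = m*(gamma/(gamma-1))*(R*T1/MW)*((P2/P1)^((gamma-1)/gamma) - 1)
T1 = 59 + 273.15 = 332.15 K
Pressure ratio = 13.8 / 3.8 = 3.63158
Exponent = (1.35 - 1)/1.35 = 0.259259
(P2/P1)^exp - 1 = 3.63158^0.259259 - 1 = 0.397043
W = 21.6 * 1.35 / 0.35 * 8.314 * 332.15 / 44 * 0.397043 = 2076

2076 kW


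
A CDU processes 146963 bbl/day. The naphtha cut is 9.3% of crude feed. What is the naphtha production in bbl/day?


Crude throughput = 146963 bbl/day
Fraction yield = 9.3%
yield = throughput * fraction / 100
yield = 146963 * 9.3 / 100 = 13667.559

13667.559 bbl/day


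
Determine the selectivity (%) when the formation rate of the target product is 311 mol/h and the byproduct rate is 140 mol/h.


Selectivity = desired / (desired + undesired) * 100
Total products = 311 + 140 = 451 mol/h
S = 311 / 451 * 100
= 0.6896 * 100
= 68.96 %

68.96 %


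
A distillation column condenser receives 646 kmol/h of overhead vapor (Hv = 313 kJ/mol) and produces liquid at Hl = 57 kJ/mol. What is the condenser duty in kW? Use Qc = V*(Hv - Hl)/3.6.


Qc = 646 * (313 - 57) / 3.6 = 646 * 256 / 3.6 = 45940

45940 kW


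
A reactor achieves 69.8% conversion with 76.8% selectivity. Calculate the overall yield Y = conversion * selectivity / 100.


Overall yield = conversion (%) * selectivity (%) / 100
Conversion = 69.8%, Selectivity = 76.8%
Y = 69.8 * 76.8 / 100
= 53.6064 %

53.6064 %


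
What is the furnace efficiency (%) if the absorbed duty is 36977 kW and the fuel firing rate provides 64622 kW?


Furnace efficiency = Q_absorbed / Q_fuel * 100
= 36977 / 64622 * 100 = 57.22

57.22 %


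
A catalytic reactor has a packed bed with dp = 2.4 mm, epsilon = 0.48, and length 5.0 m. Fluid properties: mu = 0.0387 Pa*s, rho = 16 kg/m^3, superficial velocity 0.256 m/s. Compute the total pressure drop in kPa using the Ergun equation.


dp = 2.4 mm = 0.0024 m
Viscous term = 150*0.0387*0.256*(1-0.48)^2 / (0.0024^2*0.48^3) = 630816
Inertial term = 1.75*16*0.256^2*(1-0.48) / (0.0024*0.48^3) = 3595.06
dP/L = 630816 + 3595.06 = 634411 Pa/m
dP = 634411 * 5.0 / 1000 = 3172 kPa

3172 kPa


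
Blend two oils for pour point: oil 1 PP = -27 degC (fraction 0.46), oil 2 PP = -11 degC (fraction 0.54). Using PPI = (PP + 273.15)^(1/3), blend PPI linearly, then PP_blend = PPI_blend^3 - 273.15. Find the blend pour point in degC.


PPI_1 = (-27 + 273.15)^(1/3) = 6.2671
PPI_2 = (-11 + 273.15)^(1/3) = 6.400049
PPI_blend = 0.46 * 6.2671 + 0.54 * 6.400049 = 6.338892
PP_blend = 6.338892^3 - 273.15 = 254.7065 - 273.15 = -18.44

-18.44 degC


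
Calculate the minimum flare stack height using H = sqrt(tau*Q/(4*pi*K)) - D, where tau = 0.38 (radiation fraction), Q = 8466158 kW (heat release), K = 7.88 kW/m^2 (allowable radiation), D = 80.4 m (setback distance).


tau*Q/(4*pi*K) = 0.38 * 8466158 / (4 * pi * 7.88) = 32488.8
sqrt(32488.8) = 180.246
H = 180.246 - 80.4 = 99.85

99.85 m


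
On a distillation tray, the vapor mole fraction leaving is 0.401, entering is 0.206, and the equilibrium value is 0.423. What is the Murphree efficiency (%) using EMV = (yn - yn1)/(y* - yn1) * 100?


Murphree vapor efficiency: EMV = (y_n - y_(n-1)) / (y*_n - y_(n-1)) * 100
EMV = (0.401 - 0.206) / (0.423 - 0.206) * 100 = 0.195 / 0.217 * 100 = 89.86

89.86 %


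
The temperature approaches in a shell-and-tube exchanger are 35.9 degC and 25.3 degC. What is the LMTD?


LMTD = (dT1 - dT2) / ln(dT1/dT2)
= (35.9 - 25.3) / ln(35.9 / 25.3) = 10.6 / 0.349933 = 30.29

30.29 degC


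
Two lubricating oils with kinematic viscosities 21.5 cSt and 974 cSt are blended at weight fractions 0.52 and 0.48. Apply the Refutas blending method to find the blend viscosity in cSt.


Refutas method: VBN_i = 14.534*ln(ln(visc_i + 0.8)) + 10.975, blended linearly by mass fraction; since VBN is linear in VBI_i = ln(ln(visc_i + 0.8)) and the fractions sum to 1, blend VBI directly: visc = exp(exp(VBI_blend)) - 0.8
VBI_1 = ln(ln(21.5 + 0.8)) = 1.13288
VBI_2 = ln(ln(974 + 0.8)) = 1.92894
VBI_blend = 0.52 * 1.13288 + 0.48 * 1.92894 = 1.51499
visc_blend = exp(exp(1.51499)) - 0.8 = 93.77

93.77 cSt


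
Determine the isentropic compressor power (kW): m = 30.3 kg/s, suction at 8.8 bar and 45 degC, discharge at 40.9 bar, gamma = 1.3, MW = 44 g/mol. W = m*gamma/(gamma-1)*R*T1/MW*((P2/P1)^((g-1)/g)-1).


Isentropic work: W = m*(gamma/(gamma-1))*(R*T1/MW)*((P2/P1)^((gamma-1)/gamma) - 1)
T1 = 45 + 273.15 = 318.15 K
Pressure ratio = 40.9 / 8.8 = 4.64773
Exponent = (1.3 - 1)/1.3 = 0.230769
(P2/P1)^exp - 1 = 4.64773^0.230769 - 1 = 0.425537
W = 30.3 * 1.3 / 0.3 * 8.314 * 318.15 / 44 * 0.425537 = 3359

3359 kW


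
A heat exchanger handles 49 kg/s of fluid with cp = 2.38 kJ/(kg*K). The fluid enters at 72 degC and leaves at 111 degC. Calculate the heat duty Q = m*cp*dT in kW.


Q = m_dot * cp * delta_T
delta_T = 111 - 72 = 39 K
Q = 49 * 2.38 * 39
= 116.62 * 39
= 4548.18 kW

4548.18 kW


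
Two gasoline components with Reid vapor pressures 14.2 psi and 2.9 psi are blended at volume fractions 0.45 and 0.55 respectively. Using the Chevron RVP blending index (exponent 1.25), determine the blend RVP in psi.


Chevron index: RVP_blend = (sum xi*RVPi^1.25)^(1/1.25)
RVP^1.25 terms: 0.45 * 14.2^1.25 + 0.55 * 2.9^1.25 = 14.4857
RVP_blend = 14.4857^(1/1.25) = 8.487

8.487 psi


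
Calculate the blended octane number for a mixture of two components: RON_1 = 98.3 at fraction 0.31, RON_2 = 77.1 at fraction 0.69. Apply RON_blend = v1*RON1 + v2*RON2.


Linear blending: RON_blend = sum(vi * RONi)
Contribution 1: 0.31 * 98.3 = 30.473
Contribution 2: 0.69 * 77.1 = 53.199
RON_blend = 30.473 + 53.199 = 83.672

83.672


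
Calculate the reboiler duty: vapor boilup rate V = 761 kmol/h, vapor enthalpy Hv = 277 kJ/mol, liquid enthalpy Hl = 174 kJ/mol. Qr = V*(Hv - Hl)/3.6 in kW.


Qr = 761 * (277 - 174) / 3.6 = 761 * 103 / 3.6 = 21770

21770 kW


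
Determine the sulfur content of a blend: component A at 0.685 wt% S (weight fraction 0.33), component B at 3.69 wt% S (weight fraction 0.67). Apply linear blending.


Linear sulfur blending: S_blend = x1*S1 + x2*S2
Contribution 1: 0.33 * 0.685 = 0.22605 wt%
Contribution 2: 0.67 * 3.69 = 2.4723 wt%
S_blend = 0.22605 + 2.4723 = 2.69835

2.69835 wt%


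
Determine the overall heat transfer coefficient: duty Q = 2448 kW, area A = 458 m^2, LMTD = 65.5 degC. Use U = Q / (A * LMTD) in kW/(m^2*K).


From Q = U*A*LMTD, U = Q / (A * LMTD)
U = 2448 / (458 * 65.5) = 2448 / 29999 = 0.08160

0.08160 kW/(m^2*K)


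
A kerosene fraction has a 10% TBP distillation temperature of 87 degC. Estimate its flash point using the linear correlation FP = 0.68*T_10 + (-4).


FP = 0.68 * 87 + (-4) = 55.16

55.16 degC


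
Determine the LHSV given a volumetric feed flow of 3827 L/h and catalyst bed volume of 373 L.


LHSV = volumetric feed rate / catalyst volume
= 3827 L/h / 373 L
= 10.26 h^-1

10.26 h^-1


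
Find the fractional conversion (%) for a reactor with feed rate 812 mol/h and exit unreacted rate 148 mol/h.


X = (F_in - F_out) / F_in * 100
Moles reacted = 812 - 148 = 664
X = 664 / 812 * 100
= 0.8177 * 100
= 81.77 %

81.77 %


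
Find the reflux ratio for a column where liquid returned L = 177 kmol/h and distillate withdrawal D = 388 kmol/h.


Reflux ratio definition: R = L / D (liquid returned / distillate withdrawn)
L = 177 kmol/h, D = 388 kmol/h
R = 177 / 388 = 0.4562

0.4562


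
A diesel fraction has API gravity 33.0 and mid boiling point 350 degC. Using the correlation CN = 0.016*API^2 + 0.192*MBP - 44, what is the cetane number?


CN = 0.016 * 33.0^2 + 0.192 * 350 - 44
CN = 17.424 + 67.2 - 44 = 40.624

40.624


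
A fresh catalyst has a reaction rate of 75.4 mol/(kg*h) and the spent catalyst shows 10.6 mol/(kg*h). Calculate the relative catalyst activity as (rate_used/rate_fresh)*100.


Activity (%) = (rate_used / rate_fresh) * 100
rate_used = 10.6, rate_fresh = 75.4
= (10.6 / 75.4) * 100
= 0.1406 * 100 = 14.06

14.06 %


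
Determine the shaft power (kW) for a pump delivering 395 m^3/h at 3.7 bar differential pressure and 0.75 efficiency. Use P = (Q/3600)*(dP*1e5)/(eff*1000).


Q = 395 / 3600 = 0.109722 m^3/s
P = 0.109722 * (3.7 * 1e5) / 0.75 / 1000 = 54.13

54.13 kW


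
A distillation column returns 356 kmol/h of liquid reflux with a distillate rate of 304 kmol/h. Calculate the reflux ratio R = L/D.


Reflux ratio definition: R = L / D (liquid returned / distillate withdrawn)
L = 356 kmol/h, D = 304 kmol/h
R = 356 / 304 = 1.171

1.171


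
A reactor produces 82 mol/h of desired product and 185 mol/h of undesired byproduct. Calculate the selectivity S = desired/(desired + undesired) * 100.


Selectivity = desired / (desired + undesired) * 100
Total products = 82 + 185 = 267 mol/h
S = 82 / 267 * 100
= 0.3071 * 100
= 30.71 %

30.71 %


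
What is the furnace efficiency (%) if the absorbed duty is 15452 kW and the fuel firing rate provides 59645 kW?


Furnace efficiency = Q_absorbed / Q_fuel * 100
= 15452 / 59645 * 100 = 25.91

25.91 %


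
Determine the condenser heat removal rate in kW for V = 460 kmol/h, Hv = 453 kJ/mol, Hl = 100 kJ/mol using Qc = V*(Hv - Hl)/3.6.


Qc = 460 * (453 - 100) / 3.6 = 460 * 353 / 3.6 = 45110

45110 kW


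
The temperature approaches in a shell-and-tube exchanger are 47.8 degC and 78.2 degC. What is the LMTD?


LMTD = (dT1 - dT2) / ln(dT1/dT2)
= (47.8 - 78.2) / ln(47.8 / 78.2) = -30.4 / -0.492244 = 61.76

61.76 degC


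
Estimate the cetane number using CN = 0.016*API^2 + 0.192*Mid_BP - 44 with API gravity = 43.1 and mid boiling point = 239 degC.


CN = 0.016 * 43.1^2 + 0.192 * 239 - 44
CN = 29.72176 + 45.888 - 44 = 31.60976

31.60976


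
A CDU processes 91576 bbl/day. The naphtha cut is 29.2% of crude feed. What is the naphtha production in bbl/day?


Crude throughput = 91576 bbl/day
Fraction yield = 29.2%
yield = throughput * fraction / 100
yield = 91576 * 29.2 / 100 = 26740.192

26740.192 bbl/day


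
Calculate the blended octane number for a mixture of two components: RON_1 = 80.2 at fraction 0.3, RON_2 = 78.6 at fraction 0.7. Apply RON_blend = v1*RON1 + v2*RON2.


Linear blending: RON_blend = sum(vi * RONi)
Contribution 1: 0.3 * 80.2 = 24.06
Contribution 2: 0.7 * 78.6 = 55.02
RON_blend = 24.06 + 55.02 = 79.08

79.08


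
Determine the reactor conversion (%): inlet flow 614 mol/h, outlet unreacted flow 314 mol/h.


X = (F_in - F_out) / F_in * 100
Moles reacted = 614 - 314 = 300
X = 300 / 614 * 100
= 0.4886 * 100
= 48.86 %

48.86 %


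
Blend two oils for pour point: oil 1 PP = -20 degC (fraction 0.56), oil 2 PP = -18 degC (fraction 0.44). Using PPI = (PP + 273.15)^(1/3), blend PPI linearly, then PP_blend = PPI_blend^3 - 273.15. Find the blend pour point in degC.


PPI_1 = (-20 + 273.15)^(1/3) = 6.325953
PPI_2 = (-18 + 273.15)^(1/3) = 6.342569
PPI_blend = 0.56 * 6.325953 + 0.44 * 6.342569 = 6.333264
PP_blend = 6.333264^3 - 273.15 = 254.0287 - 273.15 = -19.12

-19.12 degC


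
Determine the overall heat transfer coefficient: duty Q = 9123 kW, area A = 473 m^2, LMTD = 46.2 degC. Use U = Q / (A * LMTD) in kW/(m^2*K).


From Q = U*A*LMTD, U = Q / (A * LMTD)
U = 9123 / (473 * 46.2) = 9123 / 21852.6 = 0.4175

0.4175 kW/(m^2*K)


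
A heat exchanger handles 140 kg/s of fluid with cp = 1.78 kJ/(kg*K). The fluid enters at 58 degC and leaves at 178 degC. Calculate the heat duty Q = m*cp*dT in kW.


Q = m_dot * cp * delta_T
delta_T = 178 - 58 = 120 K
Q = 140 * 1.78 * 120
= 249.2 * 120
= 29904 kW

29904 kW


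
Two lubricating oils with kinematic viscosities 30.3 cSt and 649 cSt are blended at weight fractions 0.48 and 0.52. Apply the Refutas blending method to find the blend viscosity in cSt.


Refutas method: VBN_i = 14.534*ln(ln(visc_i + 0.8)) + 10.975, blended linearly by mass fraction; since VBN is linear in VBI_i = ln(ln(visc_i + 0.8)) and the fractions sum to 1, blend VBI directly: visc = exp(exp(VBI_blend)) - 0.8
VBI_1 = ln(ln(30.3 + 0.8)) = 1.23466
VBI_2 = ln(ln(649 + 0.8)) = 1.86821
VBI_blend = 0.48 * 1.23466 + 0.52 * 1.86821 = 1.56411
visc_blend = exp(exp(1.56411)) - 0.8 = 118.1

118.1 cSt


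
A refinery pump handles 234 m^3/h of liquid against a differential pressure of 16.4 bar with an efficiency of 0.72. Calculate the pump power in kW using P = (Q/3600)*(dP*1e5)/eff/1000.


Q = 234 / 3600 = 0.065 m^3/s
P = 0.065 * (16.4 * 1e5) / 0.72 / 1000 = 148.1

148.1 kW


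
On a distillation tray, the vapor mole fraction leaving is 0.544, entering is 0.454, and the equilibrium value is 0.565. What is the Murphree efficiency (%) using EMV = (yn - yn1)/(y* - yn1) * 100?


Murphree vapor efficiency: EMV = (y_n - y_(n-1)) / (y*_n - y_(n-1)) * 100
EMV = (0.544 - 0.454) / (0.565 - 0.454) * 100 = 0.09 / 0.111 * 100 = 81.08

81.08 %


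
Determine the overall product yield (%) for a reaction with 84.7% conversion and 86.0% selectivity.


Overall yield = conversion (%) * selectivity (%) / 100
Conversion = 84.7%, Selectivity = 86.0%
Y = 84.7 * 86.0 / 100
= 72.842 %

72.842 %


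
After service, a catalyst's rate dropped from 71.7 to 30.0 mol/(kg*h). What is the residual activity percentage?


Activity (%) = (rate_used / rate_fresh) * 100
rate_used = 30.0, rate_fresh = 71.7
= (30.0 / 71.7) * 100
= 0.4184 * 100 = 41.84

41.84 %


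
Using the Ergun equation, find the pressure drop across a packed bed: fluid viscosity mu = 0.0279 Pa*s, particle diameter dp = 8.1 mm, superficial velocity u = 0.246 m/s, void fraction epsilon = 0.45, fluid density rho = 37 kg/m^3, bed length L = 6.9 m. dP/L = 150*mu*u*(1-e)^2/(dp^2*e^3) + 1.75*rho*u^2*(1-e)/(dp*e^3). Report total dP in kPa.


dp = 8.1 mm = 0.0081 m
Viscous term = 150*0.0279*0.246*(1-0.45)^2 / (0.0081^2*0.45^3) = 52089.3
Inertial term = 1.75*37*0.246^2*(1-0.45) / (0.0081*0.45^3) = 2919.78
dP/L = 52089.3 + 2919.78 = 55009.1 Pa/m
dP = 55009.1 * 6.9 / 1000 = 379.6 kPa

379.6 kPa


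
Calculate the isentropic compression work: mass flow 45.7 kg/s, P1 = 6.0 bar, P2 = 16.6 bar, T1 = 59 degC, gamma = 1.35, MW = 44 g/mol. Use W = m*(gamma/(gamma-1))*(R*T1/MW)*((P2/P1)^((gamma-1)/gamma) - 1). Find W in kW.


Isentropic work: W = m*(gamma/(gamma-1))*(R*T1/MW)*((P2/P1)^((gamma-1)/gamma) - 1)
T1 = 59 + 273.15 = 332.15 K
Pressure ratio = 16.6 / 6.0 = 2.76667
Exponent = (1.35 - 1)/1.35 = 0.259259
(P2/P1)^exp - 1 = 2.76667^0.259259 - 1 = 0.301911
W = 45.7 * 1.35 / 0.35 * 8.314 * 332.15 / 44 * 0.301911 = 3340

3340 kW


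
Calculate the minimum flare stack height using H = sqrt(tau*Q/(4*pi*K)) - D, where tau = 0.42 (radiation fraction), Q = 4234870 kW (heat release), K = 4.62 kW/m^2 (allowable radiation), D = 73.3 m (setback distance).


tau*Q/(4*pi*K) = 0.42 * 4234870 / (4 * pi * 4.62) = 30636.4
sqrt(30636.4) = 175.033
H = 175.033 - 73.3 = 101.7

101.7 m


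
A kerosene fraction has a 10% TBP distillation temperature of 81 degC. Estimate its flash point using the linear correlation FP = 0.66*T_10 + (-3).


FP = 0.66 * 81 + (-3) = 50.46

50.46 degC


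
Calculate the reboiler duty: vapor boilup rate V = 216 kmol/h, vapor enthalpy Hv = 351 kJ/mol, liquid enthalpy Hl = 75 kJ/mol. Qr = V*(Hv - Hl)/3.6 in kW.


Qr = 216 * (351 - 75) / 3.6 = 216 * 276 / 3.6 = 16560

16560 kW


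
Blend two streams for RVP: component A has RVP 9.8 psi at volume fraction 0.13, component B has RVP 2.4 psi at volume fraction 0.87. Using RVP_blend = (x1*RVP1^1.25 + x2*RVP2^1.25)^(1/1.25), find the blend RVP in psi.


Chevron index: RVP_blend = (sum xi*RVPi^1.25)^(1/1.25)
RVP^1.25 terms: 0.13 * 9.8^1.25 + 0.87 * 2.4^1.25 = 4.85298
RVP_blend = 4.85298^(1/1.25) = 3.538

3.538 psi


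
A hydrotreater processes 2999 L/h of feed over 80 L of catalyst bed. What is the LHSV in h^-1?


LHSV = volumetric feed rate / catalyst volume
= 2999 L/h / 80 L
= 37.49 h^-1

37.49 h^-1


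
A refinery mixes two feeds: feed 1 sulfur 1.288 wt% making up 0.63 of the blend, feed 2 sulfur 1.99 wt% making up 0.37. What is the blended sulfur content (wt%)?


Linear sulfur blending: S_blend = x1*S1 + x2*S2
Contribution 1: 0.63 * 1.288 = 0.81144 wt%
Contribution 2: 0.37 * 1.99 = 0.7363 wt%
S_blend = 0.81144 + 0.7363 = 1.54774

1.54774 wt%


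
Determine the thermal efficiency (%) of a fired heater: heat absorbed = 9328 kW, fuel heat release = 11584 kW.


Furnace efficiency = Q_absorbed / Q_fuel * 100
= 9328 / 11584 * 100 = 80.52

80.52 %


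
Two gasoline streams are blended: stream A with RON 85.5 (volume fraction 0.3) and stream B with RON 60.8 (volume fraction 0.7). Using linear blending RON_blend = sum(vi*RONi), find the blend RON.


Linear blending: RON_blend = sum(vi * RONi)
Contribution 1: 0.3 * 85.5 = 25.65
Contribution 2: 0.7 * 60.8 = 42.56
RON_blend = 25.65 + 42.56 = 68.21

68.21


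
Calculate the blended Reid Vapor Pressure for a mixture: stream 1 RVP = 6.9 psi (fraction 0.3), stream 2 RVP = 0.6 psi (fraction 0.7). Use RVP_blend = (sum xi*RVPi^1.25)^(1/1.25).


Chevron index: RVP_blend = (sum xi*RVPi^1.25)^(1/1.25)
RVP^1.25 terms: 0.3 * 6.9^1.25 + 0.7 * 0.6^1.25 = 3.72457
RVP_blend = 3.72457^(1/1.25) = 2.863

2.863 psi


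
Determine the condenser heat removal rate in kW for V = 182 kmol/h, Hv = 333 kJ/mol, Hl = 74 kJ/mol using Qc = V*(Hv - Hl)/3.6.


Qc = 182 * (333 - 74) / 3.6 = 182 * 259 / 3.6 = 13090

13090 kW


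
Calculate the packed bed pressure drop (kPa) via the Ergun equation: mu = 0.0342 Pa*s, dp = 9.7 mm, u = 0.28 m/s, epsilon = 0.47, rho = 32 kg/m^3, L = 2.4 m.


dp = 9.7 mm = 0.0097 m
Viscous term = 150*0.0342*0.28*(1-0.47)^2 / (0.0097^2*0.47^3) = 41303.8
Inertial term = 1.75*32*0.28^2*(1-0.47) / (0.0097*0.47^3) = 2310.55
dP/L = 41303.8 + 2310.55 = 43614.4 Pa/m
dP = 43614.4 * 2.4 / 1000 = 104.7 kPa

104.7 kPa


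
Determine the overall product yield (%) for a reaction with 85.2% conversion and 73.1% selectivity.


Overall yield = conversion (%) * selectivity (%) / 100
Conversion = 85.2%, Selectivity = 73.1%
Y = 85.2 * 73.1 / 100
= 62.2812 %

62.2812 %


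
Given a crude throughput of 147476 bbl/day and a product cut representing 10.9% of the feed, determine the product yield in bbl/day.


Crude throughput = 147476 bbl/day
Fraction yield = 10.9%
yield = throughput * fraction / 100
yield = 147476 * 10.9 / 100 = 16074.884

16074.884 bbl/day


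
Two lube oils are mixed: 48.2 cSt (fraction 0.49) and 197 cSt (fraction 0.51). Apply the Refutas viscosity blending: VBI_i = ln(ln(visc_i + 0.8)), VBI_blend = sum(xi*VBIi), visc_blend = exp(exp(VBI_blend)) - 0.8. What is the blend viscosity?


Refutas method: VBN_i = 14.534*ln(ln(visc_i + 0.8)) + 10.975, blended linearly by mass fraction; since VBN is linear in VBI_i = ln(ln(visc_i + 0.8)) and the fractions sum to 1, blend VBI directly: visc = exp(exp(VBI_blend)) - 0.8
VBI_1 = ln(ln(48.2 + 0.8)) = 1.35888
VBI_2 = ln(ln(197 + 0.8)) = 1.6653
VBI_blend = 0.49 * 1.35888 + 0.51 * 1.6653 = 1.51515
visc_blend = exp(exp(1.51515)) - 0.8 = 93.84

93.84 cSt


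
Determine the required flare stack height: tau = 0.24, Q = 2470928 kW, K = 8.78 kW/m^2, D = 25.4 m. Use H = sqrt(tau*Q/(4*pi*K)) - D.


tau*Q/(4*pi*K) = 0.24 * 2470928 / (4 * pi * 8.78) = 5374.86
sqrt(5374.86) = 73.3134
H = 73.3134 - 25.4 = 47.91

47.91 m


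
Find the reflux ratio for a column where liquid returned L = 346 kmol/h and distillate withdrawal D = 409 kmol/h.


Reflux ratio definition: R = L / D (liquid returned / distillate withdrawn)
L = 346 kmol/h, D = 409 kmol/h
R = 346 / 409 = 0.8460

0.8460


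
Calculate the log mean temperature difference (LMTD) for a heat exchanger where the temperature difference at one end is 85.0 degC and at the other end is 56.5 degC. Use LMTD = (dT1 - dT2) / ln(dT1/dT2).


LMTD = (dT1 - dT2) / ln(dT1/dT2)
= (85.0 - 56.5) / ln(85.0 / 56.5) = 28.5 / 0.408411 = 69.78

69.78 degC


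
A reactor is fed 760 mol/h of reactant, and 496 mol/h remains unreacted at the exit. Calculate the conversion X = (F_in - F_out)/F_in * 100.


X = (F_in - F_out) / F_in * 100
Moles reacted = 760 - 496 = 264
X = 264 / 760 * 100
= 0.3474 * 100
= 34.74 %

34.74 %


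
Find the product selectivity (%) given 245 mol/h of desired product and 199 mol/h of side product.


Selectivity = desired / (desired + undesired) * 100
Total products = 245 + 199 = 444 mol/h
S = 245 / 444 * 100
= 0.5518 * 100
= 55.18 %

55.18 %


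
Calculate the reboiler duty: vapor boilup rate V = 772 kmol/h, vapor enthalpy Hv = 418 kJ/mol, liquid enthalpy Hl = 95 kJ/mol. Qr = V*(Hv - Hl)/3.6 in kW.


Qr = 772 * (418 - 95) / 3.6 = 772 * 323 / 3.6 = 69270

69270 kW


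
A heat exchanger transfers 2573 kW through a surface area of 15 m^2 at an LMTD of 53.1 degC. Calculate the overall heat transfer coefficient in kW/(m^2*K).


From Q = U*A*LMTD, U = Q / (A * LMTD)
U = 2573 / (15 * 53.1) = 2573 / 796.5 = 3.230

3.230 kW/(m^2*K)


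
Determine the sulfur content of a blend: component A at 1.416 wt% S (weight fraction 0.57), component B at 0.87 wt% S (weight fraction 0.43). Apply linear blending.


Linear sulfur blending: S_blend = x1*S1 + x2*S2
Contribution 1: 0.57 * 1.416 = 0.80712 wt%
Contribution 2: 0.43 * 0.87 = 0.3741 wt%
S_blend = 0.80712 + 0.3741 = 1.18122

1.18122 wt%


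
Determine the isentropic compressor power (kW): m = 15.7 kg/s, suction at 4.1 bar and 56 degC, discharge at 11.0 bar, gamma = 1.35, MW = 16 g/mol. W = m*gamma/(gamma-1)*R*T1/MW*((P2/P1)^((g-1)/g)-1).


Isentropic work: W = m*(gamma/(gamma-1))*(R*T1/MW)*((P2/P1)^((gamma-1)/gamma) - 1)
T1 = 56 + 273.15 = 329.15 K
Pressure ratio = 11.0 / 4.1 = 2.68293
Exponent = (1.35 - 1)/1.35 = 0.259259
(P2/P1)^exp - 1 = 2.68293^0.259259 - 1 = 0.291579
W = 15.7 * 1.35 / 0.35 * 8.314 * 329.15 / 16 * 0.291579 = 3020

3020 kW


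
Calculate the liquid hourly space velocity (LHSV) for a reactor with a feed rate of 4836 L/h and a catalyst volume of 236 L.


LHSV = volumetric feed rate / catalyst volume
= 4836 L/h / 236 L
= 20.49 h^-1

20.49 h^-1


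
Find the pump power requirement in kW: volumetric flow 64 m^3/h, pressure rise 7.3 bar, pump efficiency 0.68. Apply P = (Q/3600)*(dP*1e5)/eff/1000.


Q = 64 / 3600 = 0.0177778 m^3/s
P = 0.0177778 * (7.3 * 1e5) / 0.68 / 1000 = 19.08

19.08 kW


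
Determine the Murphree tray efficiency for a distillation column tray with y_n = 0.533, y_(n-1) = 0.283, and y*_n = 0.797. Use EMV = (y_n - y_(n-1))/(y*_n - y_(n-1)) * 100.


Murphree vapor efficiency: EMV = (y_n - y_(n-1)) / (y*_n - y_(n-1)) * 100
EMV = (0.533 - 0.283) / (0.797 - 0.283) * 100 = 0.25 / 0.514 * 100 = 48.64

48.64 %


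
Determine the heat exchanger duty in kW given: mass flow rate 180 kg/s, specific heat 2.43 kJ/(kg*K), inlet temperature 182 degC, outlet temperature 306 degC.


Q = m_dot * cp * delta_T
delta_T = 306 - 182 = 124 K
Q = 180 * 2.43 * 124
= 437.4 * 124
= 54237.6 kW

54237.6 kW


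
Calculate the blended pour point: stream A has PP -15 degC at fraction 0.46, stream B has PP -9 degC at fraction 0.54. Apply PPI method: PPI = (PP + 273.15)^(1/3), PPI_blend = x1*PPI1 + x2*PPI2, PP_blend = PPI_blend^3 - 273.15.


PPI_1 = (-15 + 273.15)^(1/3) = 6.36733
PPI_2 = (-9 + 273.15)^(1/3) = 6.416283
PPI_blend = 0.46 * 6.36733 + 0.54 * 6.416283 = 6.393765
PP_blend = 6.393765^3 - 273.15 = 261.3786 - 273.15 = -11.77

-11.77 degC


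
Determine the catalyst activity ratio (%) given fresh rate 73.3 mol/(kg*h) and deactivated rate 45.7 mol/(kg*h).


Activity (%) = (rate_used / rate_fresh) * 100
rate_used = 45.7, rate_fresh = 73.3
= (45.7 / 73.3) * 100
= 0.6235 * 100 = 62.35

62.35 %


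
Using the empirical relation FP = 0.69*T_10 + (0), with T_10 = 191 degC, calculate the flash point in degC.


FP = 0.69 * 191 + (0) = 131.79

131.79 degC


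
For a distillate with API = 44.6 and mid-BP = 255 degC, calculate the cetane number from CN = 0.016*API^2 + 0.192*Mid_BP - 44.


CN = 0.016 * 44.6^2 + 0.192 * 255 - 44
CN = 31.82656 + 48.96 - 44 = 36.78656

36.78656


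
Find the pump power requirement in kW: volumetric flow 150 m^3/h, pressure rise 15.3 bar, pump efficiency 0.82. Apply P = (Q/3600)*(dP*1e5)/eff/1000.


Q = 150 / 3600 = 0.0416667 m^3/s
P = 0.0416667 * (15.3 * 1e5) / 0.82 / 1000 = 77.74

77.74 kW


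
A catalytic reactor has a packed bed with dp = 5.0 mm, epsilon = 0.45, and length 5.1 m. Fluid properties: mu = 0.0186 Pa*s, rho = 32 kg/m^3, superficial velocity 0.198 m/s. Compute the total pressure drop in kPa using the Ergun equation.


dp = 5.0 mm = 0.005 m
Viscous term = 150*0.0186*0.198*(1-0.45)^2 / (0.005^2*0.45^3) = 73352.9
Inertial term = 1.75*32*0.198^2*(1-0.45) / (0.005*0.45^3) = 2650.17
dP/L = 73352.9 + 2650.17 = 76003.1 Pa/m
dP = 76003.1 * 5.1 / 1000 = 387.6 kPa

387.6 kPa


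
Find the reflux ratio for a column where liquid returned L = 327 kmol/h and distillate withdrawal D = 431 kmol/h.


Reflux ratio definition: R = L / D (liquid returned / distillate withdrawn)
L = 327 kmol/h, D = 431 kmol/h
R = 327 / 431 = 0.7587

0.7587


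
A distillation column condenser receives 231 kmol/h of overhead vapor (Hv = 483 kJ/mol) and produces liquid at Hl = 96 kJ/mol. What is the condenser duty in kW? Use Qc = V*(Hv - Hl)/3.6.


Qc = 231 * (483 - 96) / 3.6 = 231 * 387 / 3.6 = 24830

24830 kW


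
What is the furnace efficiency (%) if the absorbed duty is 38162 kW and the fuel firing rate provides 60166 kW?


Furnace efficiency = Q_absorbed / Q_fuel * 100
= 38162 / 60166 * 100 = 63.43

63.43 %


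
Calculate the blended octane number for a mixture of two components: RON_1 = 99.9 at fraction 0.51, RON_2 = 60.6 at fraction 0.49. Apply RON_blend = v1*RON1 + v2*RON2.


Linear blending: RON_blend = sum(vi * RONi)
Contribution 1: 0.51 * 99.9 = 50.949
Contribution 2: 0.49 * 60.6 = 29.694
RON_blend = 50.949 + 29.694 = 80.643

80.643


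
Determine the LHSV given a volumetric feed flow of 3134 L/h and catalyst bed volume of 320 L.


LHSV = volumetric feed rate / catalyst volume
= 3134 L/h / 320 L
= 9.794 h^-1

9.794 h^-1


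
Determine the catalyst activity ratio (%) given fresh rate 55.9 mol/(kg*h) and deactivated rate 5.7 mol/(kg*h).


Activity (%) = (rate_used / rate_fresh) * 100
rate_used = 5.7, rate_fresh = 55.9
= (5.7 / 55.9) * 100
= 0.1020 * 100 = 10.20

10.20 %


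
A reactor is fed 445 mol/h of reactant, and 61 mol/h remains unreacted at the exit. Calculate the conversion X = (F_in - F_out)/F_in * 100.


X = (F_in - F_out) / F_in * 100
Moles reacted = 445 - 61 = 384
X = 384 / 445 * 100
= 0.8629 * 100
= 86.29 %

86.29 %


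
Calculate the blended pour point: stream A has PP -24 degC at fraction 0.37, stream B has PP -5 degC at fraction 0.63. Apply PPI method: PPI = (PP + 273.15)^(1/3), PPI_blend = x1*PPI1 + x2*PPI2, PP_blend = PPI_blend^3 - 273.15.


PPI_1 = (-24 + 273.15)^(1/3) = 6.292458
PPI_2 = (-5 + 273.15)^(1/3) = 6.448508
PPI_blend = 0.37 * 6.292458 + 0.63 * 6.448508 = 6.39077
PP_blend = 6.39077^3 - 273.15 = 261.0115 - 273.15 = -12.14

-12.14 degC


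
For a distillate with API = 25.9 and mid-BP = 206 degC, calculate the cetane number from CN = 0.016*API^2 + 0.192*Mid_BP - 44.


CN = 0.016 * 25.9^2 + 0.192 * 206 - 44
CN = 10.73296 + 39.552 - 44 = 6.28496

6.28496


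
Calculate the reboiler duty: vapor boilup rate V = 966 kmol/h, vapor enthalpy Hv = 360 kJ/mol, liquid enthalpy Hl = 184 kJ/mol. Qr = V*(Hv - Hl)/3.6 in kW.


Qr = 966 * (360 - 184) / 3.6 = 966 * 176 / 3.6 = 47230

47230 kW


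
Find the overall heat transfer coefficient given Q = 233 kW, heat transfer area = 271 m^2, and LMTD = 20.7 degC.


From Q = U*A*LMTD, U = Q / (A * LMTD)
U = 233 / (271 * 20.7) = 233 / 5609.7 = 0.04154

0.04154 kW/(m^2*K)


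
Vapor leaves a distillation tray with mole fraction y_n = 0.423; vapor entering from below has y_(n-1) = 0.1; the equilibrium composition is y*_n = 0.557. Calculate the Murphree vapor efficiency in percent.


Murphree vapor efficiency: EMV = (y_n - y_(n-1)) / (y*_n - y_(n-1)) * 100
EMV = (0.423 - 0.1) / (0.557 - 0.1) * 100 = 0.323 / 0.457 * 100 = 70.68

70.68 %


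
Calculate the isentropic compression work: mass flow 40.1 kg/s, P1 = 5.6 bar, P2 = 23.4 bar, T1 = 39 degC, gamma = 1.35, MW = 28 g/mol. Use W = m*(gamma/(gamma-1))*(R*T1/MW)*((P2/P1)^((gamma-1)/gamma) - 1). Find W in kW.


Isentropic work: W = m*(gamma/(gamma-1))*(R*T1/MW)*((P2/P1)^((gamma-1)/gamma) - 1)
T1 = 39 + 273.15 = 312.15 K
Pressure ratio = 23.4 / 5.6 = 4.17857
Exponent = (1.35 - 1)/1.35 = 0.259259
(P2/P1)^exp - 1 = 4.17857^0.259259 - 1 = 0.448795
W = 40.1 * 1.35 / 0.35 * 8.314 * 312.15 / 28 * 0.448795 = 6434

6434 kW


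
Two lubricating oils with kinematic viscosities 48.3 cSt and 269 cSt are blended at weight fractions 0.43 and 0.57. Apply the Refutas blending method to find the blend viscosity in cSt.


Refutas method: VBN_i = 14.534*ln(ln(visc_i + 0.8)) + 10.975, blended linearly by mass fraction; since VBN is linear in VBI_i = ln(ln(visc_i + 0.8)) and the fractions sum to 1, blend VBI directly: visc = exp(exp(VBI_blend)) - 0.8
VBI_1 = ln(ln(48.3 + 0.8)) = 1.3594
VBI_2 = ln(ln(269 + 0.8)) = 1.72235
VBI_blend = 0.43 * 1.3594 + 0.57 * 1.72235 = 1.56628
visc_blend = exp(exp(1.56628)) - 0.8 = 119.4

119.4 cSt


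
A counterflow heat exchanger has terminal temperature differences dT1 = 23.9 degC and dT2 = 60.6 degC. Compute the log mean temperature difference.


LMTD = (dT1 - dT2) / ln(dT1/dT2)
= (23.9 - 60.6) / ln(23.9 / 60.6) = -36.7 / -0.930416 = 39.44

39.44 degC


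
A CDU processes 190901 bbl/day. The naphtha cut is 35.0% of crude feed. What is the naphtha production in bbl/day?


Crude throughput = 190901 bbl/day
Fraction yield = 35.0%
yield = throughput * fraction / 100
yield = 190901 * 35.0 / 100 = 66815.35

66815.35 bbl/day


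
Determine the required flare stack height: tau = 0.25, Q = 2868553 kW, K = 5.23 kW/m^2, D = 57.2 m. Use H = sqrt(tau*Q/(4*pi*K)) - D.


tau*Q/(4*pi*K) = 0.25 * 2868553 / (4 * pi * 5.23) = 10911.7
sqrt(10911.7) = 104.459
H = 104.459 - 57.2 = 47.26

47.26 m


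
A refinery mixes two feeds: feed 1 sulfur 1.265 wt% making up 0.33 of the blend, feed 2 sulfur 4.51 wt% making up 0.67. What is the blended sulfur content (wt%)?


Linear sulfur blending: S_blend = x1*S1 + x2*S2
Contribution 1: 0.33 * 1.265 = 0.41745 wt%
Contribution 2: 0.67 * 4.51 = 3.0217 wt%
S_blend = 0.41745 + 3.0217 = 3.43915

3.43915 wt%


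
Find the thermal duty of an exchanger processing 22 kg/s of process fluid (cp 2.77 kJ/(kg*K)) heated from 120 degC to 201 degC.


Q = m_dot * cp * delta_T
delta_T = 201 - 120 = 81 K
Q = 22 * 2.77 * 81
= 60.94 * 81
= 4936.14 kW

4936.14 kW


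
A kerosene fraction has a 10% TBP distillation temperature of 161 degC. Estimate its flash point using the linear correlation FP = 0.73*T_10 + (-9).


FP = 0.73 * 161 + (-9) = 108.53

108.53 degC


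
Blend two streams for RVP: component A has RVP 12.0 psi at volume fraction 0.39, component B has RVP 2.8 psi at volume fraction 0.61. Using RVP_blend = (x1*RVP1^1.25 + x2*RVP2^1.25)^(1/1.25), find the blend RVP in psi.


Chevron index: RVP_blend = (sum xi*RVPi^1.25)^(1/1.25)
RVP^1.25 terms: 0.39 * 12.0^1.25 + 0.61 * 2.8^1.25 = 10.9199
RVP_blend = 10.9199^(1/1.25) = 6.770

6.770 psi


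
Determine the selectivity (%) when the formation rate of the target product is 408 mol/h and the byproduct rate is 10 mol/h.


Selectivity = desired / (desired + undesired) * 100
Total products = 408 + 10 = 418 mol/h
S = 408 / 418 * 100
= 0.9761 * 100
= 97.61 %

97.61 %


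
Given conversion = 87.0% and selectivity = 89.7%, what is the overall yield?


Overall yield = conversion (%) * selectivity (%) / 100
Conversion = 87.0%, Selectivity = 89.7%
Y = 87.0 * 89.7 / 100
= 78.039 %

78.039 %


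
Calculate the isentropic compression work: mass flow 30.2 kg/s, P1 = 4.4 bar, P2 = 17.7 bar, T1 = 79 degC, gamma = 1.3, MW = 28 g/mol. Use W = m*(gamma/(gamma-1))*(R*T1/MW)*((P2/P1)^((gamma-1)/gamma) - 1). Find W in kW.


Isentropic work: W = m*(gamma/(gamma-1))*(R*T1/MW)*((P2/P1)^((gamma-1)/gamma) - 1)
T1 = 79 + 273.15 = 352.15 K
Pressure ratio = 17.7 / 4.4 = 4.02273
Exponent = (1.3 - 1)/1.3 = 0.230769
(P2/P1)^exp - 1 = 4.02273^0.230769 - 1 = 0.378811
W = 30.2 * 1.3 / 0.3 * 8.314 * 352.15 / 28 * 0.378811 = 5184

5184 kW


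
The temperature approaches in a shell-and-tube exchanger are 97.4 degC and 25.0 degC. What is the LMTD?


LMTD = (dT1 - dT2) / ln(dT1/dT2)
= (97.4 - 25.0) / ln(97.4 / 25.0) = 72.4 / 1.35995 = 53.24

53.24 degC


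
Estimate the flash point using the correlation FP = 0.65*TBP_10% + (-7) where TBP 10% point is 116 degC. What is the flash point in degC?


FP = 0.65 * 116 + (-7) = 68.4

68.4 degC


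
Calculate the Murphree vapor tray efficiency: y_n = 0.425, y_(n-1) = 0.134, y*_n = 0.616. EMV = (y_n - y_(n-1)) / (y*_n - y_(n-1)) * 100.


Murphree vapor efficiency: EMV = (y_n - y_(n-1)) / (y*_n - y_(n-1)) * 100
EMV = (0.425 - 0.134) / (0.616 - 0.134) * 100 = 0.291 / 0.482 * 100 = 60.37

60.37 %


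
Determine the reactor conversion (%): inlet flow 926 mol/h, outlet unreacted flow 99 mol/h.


X = (F_in - F_out) / F_in * 100
Moles reacted = 926 - 99 = 827
X = 827 / 926 * 100
= 0.8931 * 100
= 89.31 %

89.31 %


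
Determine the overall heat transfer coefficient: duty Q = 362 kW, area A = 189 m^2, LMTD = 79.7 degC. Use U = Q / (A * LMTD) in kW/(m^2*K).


From Q = U*A*LMTD, U = Q / (A * LMTD)
U = 362 / (189 * 79.7) = 362 / 15063.3 = 0.02403

0.02403 kW/(m^2*K)


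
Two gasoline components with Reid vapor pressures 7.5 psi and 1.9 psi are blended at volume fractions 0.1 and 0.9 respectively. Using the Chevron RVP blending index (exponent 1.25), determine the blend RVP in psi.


Chevron index: RVP_blend = (sum xi*RVPi^1.25)^(1/1.25)
RVP^1.25 terms: 0.1 * 7.5^1.25 + 0.9 * 1.9^1.25 = 3.24879
RVP_blend = 3.24879^(1/1.25) = 2.567

2.567 psi


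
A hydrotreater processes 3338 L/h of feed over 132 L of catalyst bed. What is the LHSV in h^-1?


LHSV = volumetric feed rate / catalyst volume
= 3338 L/h / 132 L
= 25.29 h^-1

25.29 h^-1


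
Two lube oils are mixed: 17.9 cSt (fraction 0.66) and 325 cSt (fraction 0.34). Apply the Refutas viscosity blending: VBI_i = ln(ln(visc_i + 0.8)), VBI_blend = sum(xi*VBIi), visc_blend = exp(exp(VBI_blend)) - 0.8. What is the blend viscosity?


Refutas method: VBN_i = 14.534*ln(ln(visc_i + 0.8)) + 10.975, blended linearly by mass fraction; since VBN is linear in VBI_i = ln(ln(visc_i + 0.8)) and the fractions sum to 1, blend VBI directly: visc = exp(exp(VBI_blend)) - 0.8
VBI_1 = ln(ln(17.9 + 0.8)) = 1.0745
VBI_2 = ln(ln(325 + 0.8)) = 1.75549
VBI_blend = 0.66 * 1.0745 + 0.34 * 1.75549 = 1.30604
visc_blend = exp(exp(1.30604)) - 0.8 = 39.31

39.31 cSt


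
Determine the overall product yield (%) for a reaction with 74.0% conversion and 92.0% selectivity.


Overall yield = conversion (%) * selectivity (%) / 100
Conversion = 74.0%, Selectivity = 92.0%
Y = 74.0 * 92.0 / 100
= 68.08 %

68.08 %
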